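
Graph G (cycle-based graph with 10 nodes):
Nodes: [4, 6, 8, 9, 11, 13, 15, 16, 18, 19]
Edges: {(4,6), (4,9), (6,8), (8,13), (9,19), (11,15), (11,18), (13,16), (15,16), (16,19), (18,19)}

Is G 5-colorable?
Yes, G is 5-colorable

A valid 5-coloring: color 1: [4, 8, 11, 19]; color 2: [6, 9, 16, 18]; color 3: [13, 15].
(χ(G) = 3 ≤ 5.)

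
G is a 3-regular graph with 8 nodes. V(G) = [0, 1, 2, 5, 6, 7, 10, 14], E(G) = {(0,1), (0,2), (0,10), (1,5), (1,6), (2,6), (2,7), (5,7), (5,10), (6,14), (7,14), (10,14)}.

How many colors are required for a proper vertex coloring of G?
Clique number ω(G) = 2 (lower bound: χ ≥ ω).
Odd cycle [6, 2, 0, 10, 14] needs 3 colors (χ ≥ 3).
The coloring below uses 3 colors, so χ(G) = 3.
A valid 3-coloring: color 1: [6, 7, 10]; color 2: [0, 5, 14]; color 3: [1, 2].

χ(G) = 3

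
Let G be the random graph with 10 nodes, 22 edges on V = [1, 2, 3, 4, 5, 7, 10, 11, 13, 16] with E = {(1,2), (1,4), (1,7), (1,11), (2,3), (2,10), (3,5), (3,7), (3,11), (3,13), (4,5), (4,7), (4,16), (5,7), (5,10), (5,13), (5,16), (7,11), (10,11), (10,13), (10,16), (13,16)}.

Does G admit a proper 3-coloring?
The clique on vertices [5, 10, 13, 16] has size 4 > 3, so it alone needs 4 colors.

No, G is not 3-colorable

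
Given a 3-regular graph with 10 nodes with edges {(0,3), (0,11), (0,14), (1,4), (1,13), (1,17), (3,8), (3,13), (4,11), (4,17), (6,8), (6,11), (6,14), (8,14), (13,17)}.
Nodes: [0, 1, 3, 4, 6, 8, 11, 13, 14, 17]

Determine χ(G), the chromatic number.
χ(G) = 3

Clique number ω(G) = 3 (lower bound: χ ≥ ω).
The clique on [1, 4, 17] has size 3, forcing χ ≥ 3, and the coloring below uses 3 colors, so χ(G) = 3.
A valid 3-coloring: color 1: [8, 11, 17]; color 2: [1, 3, 14]; color 3: [0, 4, 6, 13].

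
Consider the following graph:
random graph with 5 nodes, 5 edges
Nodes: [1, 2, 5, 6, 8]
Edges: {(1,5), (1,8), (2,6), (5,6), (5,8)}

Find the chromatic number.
χ(G) = 3

Clique number ω(G) = 3 (lower bound: χ ≥ ω).
The clique on [1, 5, 8] has size 3, forcing χ ≥ 3, and the coloring below uses 3 colors, so χ(G) = 3.
A valid 3-coloring: color 1: [2, 5]; color 2: [1, 6]; color 3: [8].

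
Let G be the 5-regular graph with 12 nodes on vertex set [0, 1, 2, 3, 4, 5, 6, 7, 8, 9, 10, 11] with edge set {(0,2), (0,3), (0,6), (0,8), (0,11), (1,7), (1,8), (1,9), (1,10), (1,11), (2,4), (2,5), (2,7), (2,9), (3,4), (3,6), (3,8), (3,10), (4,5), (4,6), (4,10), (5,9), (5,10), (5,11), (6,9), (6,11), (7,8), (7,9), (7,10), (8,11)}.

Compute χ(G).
Clique number ω(G) = 3 (lower bound: χ ≥ ω).
Suppose a proper 3-coloring c exists. The clique [0, 3, 6] takes 3 distinct colors; by symmetry let c(0) = 1, c(3) = 2, c(6) = 3.
- Vertex 4: neighbors [3, 6] already have colors [2, 3] ⇒ c(4) = 1.
- Vertex 8: neighbors [0, 3] already have colors [1, 2] ⇒ c(8) = 3.
- Vertex 10: neighbors [4, 3] already have colors [1, 2] ⇒ c(10) = 3.
- Vertex 5: neighbors [4, 10] already have colors [1, 3] ⇒ c(5) = 2.
- Vertex 11: neighbors [0, 5, 6] already have colors [1, 2, 3] — all 3 colors blocked. Contradiction.
The forced assignments end in a contradiction, so G has no proper 3-coloring (χ ≥ 4).
The coloring below uses 4 colors, so χ(G) = 4.
A valid 4-coloring: color 1: [4, 9, 11]; color 2: [1, 2, 3]; color 3: [0, 5, 7]; color 4: [6, 8, 10].

χ(G) = 4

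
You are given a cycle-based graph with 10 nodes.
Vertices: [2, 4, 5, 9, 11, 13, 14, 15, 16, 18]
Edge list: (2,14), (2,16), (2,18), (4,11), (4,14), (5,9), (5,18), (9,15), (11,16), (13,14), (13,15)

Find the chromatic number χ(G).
χ(G) = 3

Clique number ω(G) = 2 (lower bound: χ ≥ ω).
Odd cycle [13, 15, 9, 5, 18, 2, 14] needs 3 colors (χ ≥ 3).
The coloring below uses 3 colors, so χ(G) = 3.
A valid 3-coloring: color 1: [5, 11, 14, 15]; color 2: [2, 4, 9, 13]; color 3: [16, 18].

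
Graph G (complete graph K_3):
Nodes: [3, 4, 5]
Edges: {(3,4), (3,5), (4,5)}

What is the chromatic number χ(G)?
Clique number ω(G) = 3 (lower bound: χ ≥ ω).
The clique on [3, 4, 5] has size 3, forcing χ ≥ 3, and the coloring below uses 3 colors, so χ(G) = 3.
A valid 3-coloring: color 1: [4]; color 2: [5]; color 3: [3].

χ(G) = 3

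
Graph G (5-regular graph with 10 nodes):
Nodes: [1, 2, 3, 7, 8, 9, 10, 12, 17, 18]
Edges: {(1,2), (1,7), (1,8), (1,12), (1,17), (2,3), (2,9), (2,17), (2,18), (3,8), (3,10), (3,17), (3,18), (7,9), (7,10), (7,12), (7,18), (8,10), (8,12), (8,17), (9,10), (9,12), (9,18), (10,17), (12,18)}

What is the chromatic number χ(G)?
χ(G) = 4

Clique number ω(G) = 4 (lower bound: χ ≥ ω).
The clique on [3, 8, 10, 17] has size 4, forcing χ ≥ 4, and the coloring below uses 4 colors, so χ(G) = 4.
A valid 4-coloring: color 1: [9, 17]; color 2: [1, 10, 18]; color 3: [2, 7, 8]; color 4: [3, 12].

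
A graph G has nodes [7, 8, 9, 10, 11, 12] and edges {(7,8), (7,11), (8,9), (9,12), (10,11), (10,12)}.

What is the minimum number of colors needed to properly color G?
χ(G) = 2

Clique number ω(G) = 2 (lower bound: χ ≥ ω).
The graph is bipartite (no odd cycle), so 2 colors suffice: χ(G) = 2.
A valid 2-coloring: color 1: [7, 9, 10]; color 2: [8, 11, 12].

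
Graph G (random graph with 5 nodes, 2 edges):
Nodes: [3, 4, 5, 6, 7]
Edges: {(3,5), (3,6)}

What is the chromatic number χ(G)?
χ(G) = 2

Clique number ω(G) = 2 (lower bound: χ ≥ ω).
The graph is bipartite (no odd cycle), so 2 colors suffice: χ(G) = 2.
A valid 2-coloring: color 1: [3, 4, 7]; color 2: [5, 6].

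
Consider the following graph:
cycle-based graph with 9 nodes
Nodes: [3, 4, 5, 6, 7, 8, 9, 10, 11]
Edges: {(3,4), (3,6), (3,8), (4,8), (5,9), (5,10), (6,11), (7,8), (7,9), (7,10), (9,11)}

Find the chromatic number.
χ(G) = 3

Clique number ω(G) = 3 (lower bound: χ ≥ ω).
The clique on [3, 4, 8] has size 3, forcing χ ≥ 3, and the coloring below uses 3 colors, so χ(G) = 3.
A valid 3-coloring: color 1: [3, 5, 7, 11]; color 2: [6, 8, 9, 10]; color 3: [4].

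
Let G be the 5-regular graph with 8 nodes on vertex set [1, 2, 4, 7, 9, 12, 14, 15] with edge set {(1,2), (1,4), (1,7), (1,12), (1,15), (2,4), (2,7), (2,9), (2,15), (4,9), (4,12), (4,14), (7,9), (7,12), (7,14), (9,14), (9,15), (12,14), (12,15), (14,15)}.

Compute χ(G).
Clique number ω(G) = 3 (lower bound: χ ≥ ω).
Odd cycle [1, 12, 14, 9, 2] needs 3 colors (χ ≥ 3).
Vertex 4 is adjacent to every vertex of [1, 2, 9, 12, 14], which already need 3 colors among themselves, so 4 needs a new color (χ ≥ 4).
The coloring below uses 4 colors, so χ(G) = 4.
A valid 4-coloring: color 1: [4, 7, 15]; color 2: [1, 9]; color 3: [2, 14]; color 4: [12].

χ(G) = 4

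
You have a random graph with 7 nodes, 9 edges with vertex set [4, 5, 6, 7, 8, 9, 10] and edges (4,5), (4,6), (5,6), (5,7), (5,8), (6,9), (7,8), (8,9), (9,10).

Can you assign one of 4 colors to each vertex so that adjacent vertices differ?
Yes, G is 4-colorable

A valid 4-coloring: color 1: [5, 9]; color 2: [6, 8, 10]; color 3: [4, 7].
(χ(G) = 3 ≤ 4.)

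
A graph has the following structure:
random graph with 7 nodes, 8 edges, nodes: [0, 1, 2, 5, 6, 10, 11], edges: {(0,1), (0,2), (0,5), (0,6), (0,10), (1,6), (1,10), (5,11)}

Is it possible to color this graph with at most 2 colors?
The clique on vertices [0, 1, 10] has size 3 > 2, so it alone needs 3 colors.

No, G is not 2-colorable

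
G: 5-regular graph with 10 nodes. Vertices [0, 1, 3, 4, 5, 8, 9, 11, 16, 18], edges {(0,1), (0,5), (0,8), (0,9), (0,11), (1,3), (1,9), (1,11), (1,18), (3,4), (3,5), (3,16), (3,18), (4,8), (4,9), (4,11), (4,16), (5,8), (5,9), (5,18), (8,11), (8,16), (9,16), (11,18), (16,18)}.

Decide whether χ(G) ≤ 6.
A valid 6-coloring: color 1: [1, 8]; color 2: [3, 9, 11]; color 3: [0, 4, 18]; color 4: [5, 16].
(χ(G) = 4 ≤ 6.)

Yes, G is 6-colorable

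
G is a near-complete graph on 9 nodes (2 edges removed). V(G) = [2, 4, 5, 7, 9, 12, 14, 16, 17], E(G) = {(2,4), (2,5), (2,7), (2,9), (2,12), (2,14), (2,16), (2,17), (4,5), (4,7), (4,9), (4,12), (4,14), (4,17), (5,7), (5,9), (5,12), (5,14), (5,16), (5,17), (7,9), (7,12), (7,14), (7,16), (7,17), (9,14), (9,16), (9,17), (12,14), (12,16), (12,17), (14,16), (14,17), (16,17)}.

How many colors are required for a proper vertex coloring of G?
χ(G) = 7

Clique number ω(G) = 7 (lower bound: χ ≥ ω).
The clique on [2, 5, 7, 9, 14, 16, 17] has size 7, forcing χ ≥ 7, and the coloring below uses 7 colors, so χ(G) = 7.
A valid 7-coloring: color 1: [17]; color 2: [7]; color 3: [2]; color 4: [5]; color 5: [14]; color 6: [9, 12]; color 7: [4, 16].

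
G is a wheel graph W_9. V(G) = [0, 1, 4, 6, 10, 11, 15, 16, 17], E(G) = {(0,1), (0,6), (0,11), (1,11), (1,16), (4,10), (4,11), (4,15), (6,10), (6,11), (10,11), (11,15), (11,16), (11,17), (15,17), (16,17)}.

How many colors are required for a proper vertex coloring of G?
Clique number ω(G) = 3 (lower bound: χ ≥ ω).
The clique on [0, 1, 11] has size 3, forcing χ ≥ 3, and the coloring below uses 3 colors, so χ(G) = 3.
A valid 3-coloring: color 1: [11]; color 2: [0, 10, 15, 16]; color 3: [1, 4, 6, 17].

χ(G) = 3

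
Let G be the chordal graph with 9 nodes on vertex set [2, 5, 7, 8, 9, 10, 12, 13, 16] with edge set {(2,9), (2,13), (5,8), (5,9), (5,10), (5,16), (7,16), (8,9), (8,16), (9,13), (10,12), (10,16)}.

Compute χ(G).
χ(G) = 3

Clique number ω(G) = 3 (lower bound: χ ≥ ω).
The clique on [2, 9, 13] has size 3, forcing χ ≥ 3, and the coloring below uses 3 colors, so χ(G) = 3.
A valid 3-coloring: color 1: [9, 12, 16]; color 2: [5, 7, 13]; color 3: [2, 8, 10].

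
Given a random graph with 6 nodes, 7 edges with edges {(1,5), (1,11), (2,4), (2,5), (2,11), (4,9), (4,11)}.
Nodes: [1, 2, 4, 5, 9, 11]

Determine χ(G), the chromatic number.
χ(G) = 3

Clique number ω(G) = 3 (lower bound: χ ≥ ω).
The clique on [2, 4, 11] has size 3, forcing χ ≥ 3, and the coloring below uses 3 colors, so χ(G) = 3.
A valid 3-coloring: color 1: [1, 2, 9]; color 2: [5, 11]; color 3: [4].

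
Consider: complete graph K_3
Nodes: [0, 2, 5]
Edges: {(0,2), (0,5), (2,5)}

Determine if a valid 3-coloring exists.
Yes, G is 3-colorable

A valid 3-coloring: color 1: [5]; color 2: [2]; color 3: [0].
(χ(G) = 3 ≤ 3.)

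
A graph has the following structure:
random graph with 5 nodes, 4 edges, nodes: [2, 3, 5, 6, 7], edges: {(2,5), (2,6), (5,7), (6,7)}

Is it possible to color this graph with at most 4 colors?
Yes, G is 4-colorable

A valid 4-coloring: color 1: [3, 5, 6]; color 2: [2, 7].
(χ(G) = 2 ≤ 4.)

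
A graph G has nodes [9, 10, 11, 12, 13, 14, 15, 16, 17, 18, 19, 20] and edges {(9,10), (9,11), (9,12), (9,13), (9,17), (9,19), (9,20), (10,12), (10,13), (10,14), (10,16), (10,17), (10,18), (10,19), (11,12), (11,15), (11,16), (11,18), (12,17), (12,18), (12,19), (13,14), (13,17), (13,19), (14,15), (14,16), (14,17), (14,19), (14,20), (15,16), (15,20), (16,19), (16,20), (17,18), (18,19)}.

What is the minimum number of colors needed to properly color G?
Clique number ω(G) = 4 (lower bound: χ ≥ ω).
The clique on [9, 10, 12, 17] has size 4, forcing χ ≥ 4, and the coloring below uses 4 colors, so χ(G) = 4.
A valid 4-coloring: color 1: [10, 15]; color 2: [9, 14, 18]; color 3: [11, 17, 19, 20]; color 4: [12, 13, 16].

χ(G) = 4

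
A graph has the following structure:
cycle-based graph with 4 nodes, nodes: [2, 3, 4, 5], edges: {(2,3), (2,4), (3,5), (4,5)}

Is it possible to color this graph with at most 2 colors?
A valid 2-coloring: color 1: [2, 5]; color 2: [3, 4].
(χ(G) = 2 ≤ 2.)

Yes, G is 2-colorable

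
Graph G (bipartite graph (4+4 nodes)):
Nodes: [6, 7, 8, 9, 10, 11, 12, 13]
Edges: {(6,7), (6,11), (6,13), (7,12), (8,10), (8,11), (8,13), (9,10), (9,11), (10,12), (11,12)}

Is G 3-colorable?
Yes, G is 3-colorable

A valid 3-coloring: color 1: [7, 10, 11, 13]; color 2: [6, 8, 9, 12].
(χ(G) = 2 ≤ 3.)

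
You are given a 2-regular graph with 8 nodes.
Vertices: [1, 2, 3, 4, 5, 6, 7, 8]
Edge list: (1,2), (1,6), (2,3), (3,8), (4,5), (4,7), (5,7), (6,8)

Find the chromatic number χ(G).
Clique number ω(G) = 3 (lower bound: χ ≥ ω).
The clique on [4, 5, 7] has size 3, forcing χ ≥ 3, and the coloring below uses 3 colors, so χ(G) = 3.
A valid 3-coloring: color 1: [2, 4, 8]; color 2: [3, 5, 6]; color 3: [1, 7].

χ(G) = 3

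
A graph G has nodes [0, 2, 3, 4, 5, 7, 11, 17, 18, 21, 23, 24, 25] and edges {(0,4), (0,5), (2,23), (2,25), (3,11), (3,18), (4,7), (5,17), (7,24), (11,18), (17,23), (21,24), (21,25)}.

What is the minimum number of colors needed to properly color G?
Clique number ω(G) = 3 (lower bound: χ ≥ ω).
The clique on [3, 11, 18] has size 3, forcing χ ≥ 3, and the coloring below uses 3 colors, so χ(G) = 3.
A valid 3-coloring: color 1: [0, 2, 7, 17, 18, 21]; color 2: [3, 4, 5, 23, 24, 25]; color 3: [11].

χ(G) = 3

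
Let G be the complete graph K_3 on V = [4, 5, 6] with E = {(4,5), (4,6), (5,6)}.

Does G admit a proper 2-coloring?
The clique on vertices [4, 5, 6] has size 3 > 2, so it alone needs 3 colors.

No, G is not 2-colorable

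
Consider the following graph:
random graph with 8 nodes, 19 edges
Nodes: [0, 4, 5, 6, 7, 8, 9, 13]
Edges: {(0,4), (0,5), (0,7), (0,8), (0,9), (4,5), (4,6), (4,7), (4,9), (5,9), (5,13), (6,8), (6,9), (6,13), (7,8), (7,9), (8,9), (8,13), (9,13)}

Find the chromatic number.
χ(G) = 4

Clique number ω(G) = 4 (lower bound: χ ≥ ω).
The clique on [0, 7, 8, 9] has size 4, forcing χ ≥ 4, and the coloring below uses 4 colors, so χ(G) = 4.
A valid 4-coloring: color 1: [9]; color 2: [4, 8]; color 3: [0, 13]; color 4: [5, 6, 7].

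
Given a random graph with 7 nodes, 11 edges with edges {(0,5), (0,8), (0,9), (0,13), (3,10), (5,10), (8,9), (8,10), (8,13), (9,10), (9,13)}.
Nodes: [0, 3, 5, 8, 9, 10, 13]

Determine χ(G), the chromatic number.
Clique number ω(G) = 4 (lower bound: χ ≥ ω).
The clique on [0, 8, 9, 13] has size 4, forcing χ ≥ 4, and the coloring below uses 4 colors, so χ(G) = 4.
A valid 4-coloring: color 1: [3, 5, 8]; color 2: [9]; color 3: [0, 10]; color 4: [13].

χ(G) = 4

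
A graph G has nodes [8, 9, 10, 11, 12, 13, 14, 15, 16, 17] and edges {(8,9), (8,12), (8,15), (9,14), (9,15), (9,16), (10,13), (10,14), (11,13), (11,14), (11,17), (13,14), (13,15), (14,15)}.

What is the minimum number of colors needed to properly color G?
Clique number ω(G) = 3 (lower bound: χ ≥ ω).
The clique on [8, 9, 15] has size 3, forcing χ ≥ 3, and the coloring below uses 3 colors, so χ(G) = 3.
A valid 3-coloring: color 1: [8, 14, 16, 17]; color 2: [9, 12, 13]; color 3: [10, 11, 15].

χ(G) = 3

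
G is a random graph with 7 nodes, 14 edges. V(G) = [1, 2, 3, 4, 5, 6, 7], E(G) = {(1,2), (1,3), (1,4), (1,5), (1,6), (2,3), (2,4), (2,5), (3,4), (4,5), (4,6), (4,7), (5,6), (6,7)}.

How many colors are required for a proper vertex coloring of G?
χ(G) = 4

Clique number ω(G) = 4 (lower bound: χ ≥ ω).
The clique on [1, 2, 3, 4] has size 4, forcing χ ≥ 4, and the coloring below uses 4 colors, so χ(G) = 4.
A valid 4-coloring: color 1: [4]; color 2: [1, 7]; color 3: [3, 5]; color 4: [2, 6].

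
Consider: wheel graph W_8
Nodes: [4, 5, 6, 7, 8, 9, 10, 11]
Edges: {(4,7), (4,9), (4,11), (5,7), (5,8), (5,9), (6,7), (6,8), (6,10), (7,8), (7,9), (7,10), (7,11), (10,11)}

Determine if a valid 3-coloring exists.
No, G is not 3-colorable

Odd cycle [6, 10, 11, 4, 9, 5, 8] needs 3 colors (χ ≥ 3).
Vertex 7 is adjacent to every vertex of [4, 5, 6, 8, 9, 10, 11], which already need 3 colors among themselves, so 7 needs a new color (χ ≥ 4).
Hence χ(G) ≥ 4 > 3, so no proper 3-coloring exists.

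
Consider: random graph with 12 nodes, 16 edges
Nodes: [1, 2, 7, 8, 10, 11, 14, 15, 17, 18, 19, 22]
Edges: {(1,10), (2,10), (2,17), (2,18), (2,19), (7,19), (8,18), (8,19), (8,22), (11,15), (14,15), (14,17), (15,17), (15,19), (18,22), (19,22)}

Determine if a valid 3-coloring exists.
Yes, G is 3-colorable

A valid 3-coloring: color 1: [10, 11, 17, 18, 19]; color 2: [1, 2, 7, 8, 15]; color 3: [14, 22].
(χ(G) = 3 ≤ 3.)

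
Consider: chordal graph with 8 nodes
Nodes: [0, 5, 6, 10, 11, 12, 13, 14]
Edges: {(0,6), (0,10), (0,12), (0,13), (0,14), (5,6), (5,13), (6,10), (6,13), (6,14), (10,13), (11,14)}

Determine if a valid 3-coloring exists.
The clique on vertices [0, 6, 10, 13] has size 4 > 3, so it alone needs 4 colors.

No, G is not 3-colorable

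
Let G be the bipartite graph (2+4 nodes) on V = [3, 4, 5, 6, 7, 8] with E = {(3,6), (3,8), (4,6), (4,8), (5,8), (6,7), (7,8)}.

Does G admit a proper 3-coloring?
Yes, G is 3-colorable

A valid 3-coloring: color 1: [6, 8]; color 2: [3, 4, 5, 7].
(χ(G) = 2 ≤ 3.)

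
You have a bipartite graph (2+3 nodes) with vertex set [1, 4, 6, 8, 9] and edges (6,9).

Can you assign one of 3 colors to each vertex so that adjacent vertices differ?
A valid 3-coloring: color 1: [1, 4, 8, 9]; color 2: [6].
(χ(G) = 2 ≤ 3.)

Yes, G is 3-colorable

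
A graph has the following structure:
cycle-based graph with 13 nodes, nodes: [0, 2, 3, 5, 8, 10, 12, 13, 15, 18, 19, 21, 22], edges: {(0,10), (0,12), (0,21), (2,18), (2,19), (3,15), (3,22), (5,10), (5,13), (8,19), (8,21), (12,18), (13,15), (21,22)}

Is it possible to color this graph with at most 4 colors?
A valid 4-coloring: color 1: [3, 10, 13, 18, 19, 21]; color 2: [0, 2, 5, 8, 15, 22]; color 3: [12].
(χ(G) = 3 ≤ 4.)

Yes, G is 4-colorable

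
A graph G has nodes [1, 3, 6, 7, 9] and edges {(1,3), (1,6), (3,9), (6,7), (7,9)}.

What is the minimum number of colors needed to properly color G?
χ(G) = 3

Clique number ω(G) = 2 (lower bound: χ ≥ ω).
Odd cycle [3, 9, 7, 6, 1] needs 3 colors (χ ≥ 3).
The coloring below uses 3 colors, so χ(G) = 3.
A valid 3-coloring: color 1: [3, 6]; color 2: [1, 9]; color 3: [7].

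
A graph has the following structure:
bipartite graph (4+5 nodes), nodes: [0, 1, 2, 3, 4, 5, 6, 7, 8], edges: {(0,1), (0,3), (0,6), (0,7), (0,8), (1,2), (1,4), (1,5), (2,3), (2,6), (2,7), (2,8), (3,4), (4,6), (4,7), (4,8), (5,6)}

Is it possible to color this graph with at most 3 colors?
Yes, G is 3-colorable

A valid 3-coloring: color 1: [0, 2, 4, 5]; color 2: [1, 3, 6, 7, 8].
(χ(G) = 2 ≤ 3.)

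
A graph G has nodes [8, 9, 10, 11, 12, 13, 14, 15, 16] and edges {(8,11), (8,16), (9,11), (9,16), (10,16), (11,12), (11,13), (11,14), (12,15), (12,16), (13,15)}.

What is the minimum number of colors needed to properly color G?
Clique number ω(G) = 2 (lower bound: χ ≥ ω).
The graph is bipartite (no odd cycle), so 2 colors suffice: χ(G) = 2.
A valid 2-coloring: color 1: [11, 15, 16]; color 2: [8, 9, 10, 12, 13, 14].

χ(G) = 2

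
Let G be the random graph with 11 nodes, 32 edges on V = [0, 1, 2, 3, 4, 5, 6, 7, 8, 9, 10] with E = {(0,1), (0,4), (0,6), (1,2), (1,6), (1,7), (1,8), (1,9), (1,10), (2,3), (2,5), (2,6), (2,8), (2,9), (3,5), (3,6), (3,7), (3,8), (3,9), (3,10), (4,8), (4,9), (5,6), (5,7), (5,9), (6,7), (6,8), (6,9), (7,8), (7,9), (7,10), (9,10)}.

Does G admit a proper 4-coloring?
The clique on vertices [2, 3, 5, 6, 9] has size 5 > 4, so it alone needs 5 colors.

No, G is not 4-colorable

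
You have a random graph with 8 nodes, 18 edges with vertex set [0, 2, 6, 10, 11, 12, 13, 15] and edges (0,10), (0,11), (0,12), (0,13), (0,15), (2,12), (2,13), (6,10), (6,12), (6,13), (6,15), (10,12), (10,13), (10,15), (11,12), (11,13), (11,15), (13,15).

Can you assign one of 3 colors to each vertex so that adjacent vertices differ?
No, G is not 3-colorable

The clique on vertices [0, 10, 13, 15] has size 4 > 3, so it alone needs 4 colors.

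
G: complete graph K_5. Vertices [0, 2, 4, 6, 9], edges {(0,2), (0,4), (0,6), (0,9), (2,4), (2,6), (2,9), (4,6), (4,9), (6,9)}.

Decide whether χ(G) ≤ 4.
The clique on vertices [0, 2, 4, 6, 9] has size 5 > 4, so it alone needs 5 colors.

No, G is not 4-colorable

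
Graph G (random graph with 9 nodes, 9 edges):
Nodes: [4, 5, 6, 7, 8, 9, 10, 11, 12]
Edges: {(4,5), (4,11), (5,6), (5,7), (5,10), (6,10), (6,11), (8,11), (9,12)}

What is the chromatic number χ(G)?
χ(G) = 3

Clique number ω(G) = 3 (lower bound: χ ≥ ω).
The clique on [5, 6, 10] has size 3, forcing χ ≥ 3, and the coloring below uses 3 colors, so χ(G) = 3.
A valid 3-coloring: color 1: [5, 9, 11]; color 2: [4, 6, 7, 8, 12]; color 3: [10].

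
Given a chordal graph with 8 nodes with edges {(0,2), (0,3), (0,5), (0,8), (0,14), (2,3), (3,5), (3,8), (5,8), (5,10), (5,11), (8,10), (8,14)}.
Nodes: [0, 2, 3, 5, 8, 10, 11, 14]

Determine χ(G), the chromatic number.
Clique number ω(G) = 4 (lower bound: χ ≥ ω).
The clique on [0, 3, 5, 8] has size 4, forcing χ ≥ 4, and the coloring below uses 4 colors, so χ(G) = 4.
A valid 4-coloring: color 1: [2, 8, 11]; color 2: [5, 14]; color 3: [0, 10]; color 4: [3].

χ(G) = 4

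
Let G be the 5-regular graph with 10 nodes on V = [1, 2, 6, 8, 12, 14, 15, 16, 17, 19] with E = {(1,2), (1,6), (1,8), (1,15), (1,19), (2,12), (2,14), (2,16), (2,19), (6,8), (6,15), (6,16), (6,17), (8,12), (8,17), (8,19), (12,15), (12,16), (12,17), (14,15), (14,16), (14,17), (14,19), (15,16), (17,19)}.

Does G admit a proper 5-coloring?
Yes, G is 5-colorable

A valid 5-coloring: color 1: [1, 16, 17]; color 2: [2, 8, 15]; color 3: [6, 12, 19]; color 4: [14].
(χ(G) = 4 ≤ 5.)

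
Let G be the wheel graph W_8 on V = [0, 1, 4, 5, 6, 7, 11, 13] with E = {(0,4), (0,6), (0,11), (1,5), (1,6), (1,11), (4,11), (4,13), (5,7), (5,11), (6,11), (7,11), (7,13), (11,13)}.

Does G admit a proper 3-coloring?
Odd cycle [7, 5, 1, 6, 0, 4, 13] needs 3 colors (χ ≥ 3).
Vertex 11 is adjacent to every vertex of [0, 1, 4, 5, 6, 7, 13], which already need 3 colors among themselves, so 11 needs a new color (χ ≥ 4).
Hence χ(G) ≥ 4 > 3, so no proper 3-coloring exists.

No, G is not 3-colorable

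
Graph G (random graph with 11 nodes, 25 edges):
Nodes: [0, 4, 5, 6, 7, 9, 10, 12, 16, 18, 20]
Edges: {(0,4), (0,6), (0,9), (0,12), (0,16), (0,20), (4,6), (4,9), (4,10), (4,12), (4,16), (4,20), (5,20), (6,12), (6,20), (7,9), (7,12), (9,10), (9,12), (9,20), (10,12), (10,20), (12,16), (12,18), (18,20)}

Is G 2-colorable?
The clique on vertices [0, 4, 9, 20] has size 4 > 2, so it alone needs 4 colors.

No, G is not 2-colorable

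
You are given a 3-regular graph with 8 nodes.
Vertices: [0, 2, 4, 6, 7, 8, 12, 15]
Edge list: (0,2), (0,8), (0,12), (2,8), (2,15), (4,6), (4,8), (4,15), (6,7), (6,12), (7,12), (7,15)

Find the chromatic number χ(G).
Clique number ω(G) = 3 (lower bound: χ ≥ ω).
The clique on [0, 2, 8] has size 3, forcing χ ≥ 3, and the coloring below uses 3 colors, so χ(G) = 3.
A valid 3-coloring: color 1: [6, 8, 15]; color 2: [0, 4, 7]; color 3: [2, 12].

χ(G) = 3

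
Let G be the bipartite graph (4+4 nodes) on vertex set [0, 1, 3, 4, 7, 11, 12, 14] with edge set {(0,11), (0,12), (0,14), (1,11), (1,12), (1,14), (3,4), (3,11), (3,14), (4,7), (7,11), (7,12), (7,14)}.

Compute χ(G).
χ(G) = 2

Clique number ω(G) = 2 (lower bound: χ ≥ ω).
The graph is bipartite (no odd cycle), so 2 colors suffice: χ(G) = 2.
A valid 2-coloring: color 1: [0, 1, 3, 7]; color 2: [4, 11, 12, 14].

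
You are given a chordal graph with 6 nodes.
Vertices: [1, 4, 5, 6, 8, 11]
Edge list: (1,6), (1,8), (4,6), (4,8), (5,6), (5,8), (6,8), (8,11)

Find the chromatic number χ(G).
Clique number ω(G) = 3 (lower bound: χ ≥ ω).
The clique on [1, 6, 8] has size 3, forcing χ ≥ 3, and the coloring below uses 3 colors, so χ(G) = 3.
A valid 3-coloring: color 1: [8]; color 2: [6, 11]; color 3: [1, 4, 5].

χ(G) = 3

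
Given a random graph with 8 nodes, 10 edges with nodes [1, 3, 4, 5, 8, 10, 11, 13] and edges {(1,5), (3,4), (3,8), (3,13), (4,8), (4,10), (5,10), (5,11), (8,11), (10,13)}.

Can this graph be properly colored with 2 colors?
The clique on vertices [3, 4, 8] has size 3 > 2, so it alone needs 3 colors.

No, G is not 2-colorable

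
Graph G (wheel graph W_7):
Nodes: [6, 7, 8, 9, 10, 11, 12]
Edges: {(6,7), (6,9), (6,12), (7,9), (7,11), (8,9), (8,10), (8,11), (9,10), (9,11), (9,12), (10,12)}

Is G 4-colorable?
Yes, G is 4-colorable

A valid 4-coloring: color 1: [9]; color 2: [6, 10, 11]; color 3: [7, 8, 12].
(χ(G) = 3 ≤ 4.)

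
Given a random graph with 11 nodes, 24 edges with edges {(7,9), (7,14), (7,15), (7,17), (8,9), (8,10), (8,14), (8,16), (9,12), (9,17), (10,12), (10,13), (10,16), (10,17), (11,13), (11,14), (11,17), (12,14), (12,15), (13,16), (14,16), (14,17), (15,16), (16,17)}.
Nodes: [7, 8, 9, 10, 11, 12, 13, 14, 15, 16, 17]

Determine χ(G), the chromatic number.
χ(G) = 3

Clique number ω(G) = 3 (lower bound: χ ≥ ω).
The clique on [7, 9, 17] has size 3, forcing χ ≥ 3, and the coloring below uses 3 colors, so χ(G) = 3.
A valid 3-coloring: color 1: [7, 11, 12, 16]; color 2: [9, 10, 14, 15]; color 3: [8, 13, 17].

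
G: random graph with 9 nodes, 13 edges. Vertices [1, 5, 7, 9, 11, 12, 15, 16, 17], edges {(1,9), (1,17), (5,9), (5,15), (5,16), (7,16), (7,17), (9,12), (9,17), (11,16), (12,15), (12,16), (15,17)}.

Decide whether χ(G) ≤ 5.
Yes, G is 5-colorable

A valid 5-coloring: color 1: [5, 11, 12, 17]; color 2: [9, 15, 16]; color 3: [1, 7].
(χ(G) = 3 ≤ 5.)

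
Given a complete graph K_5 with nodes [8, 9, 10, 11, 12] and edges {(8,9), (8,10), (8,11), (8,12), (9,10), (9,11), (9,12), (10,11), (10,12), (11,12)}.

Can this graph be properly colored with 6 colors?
A valid 6-coloring: color 1: [10]; color 2: [12]; color 3: [9]; color 4: [11]; color 5: [8].
(χ(G) = 5 ≤ 6.)

Yes, G is 6-colorable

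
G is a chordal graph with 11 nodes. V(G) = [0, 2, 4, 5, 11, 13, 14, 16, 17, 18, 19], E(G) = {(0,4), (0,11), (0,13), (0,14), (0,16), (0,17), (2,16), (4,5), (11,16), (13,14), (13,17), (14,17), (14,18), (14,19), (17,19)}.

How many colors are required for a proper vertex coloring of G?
χ(G) = 4

Clique number ω(G) = 4 (lower bound: χ ≥ ω).
The clique on [0, 13, 14, 17] has size 4, forcing χ ≥ 4, and the coloring below uses 4 colors, so χ(G) = 4.
A valid 4-coloring: color 1: [0, 2, 5, 18, 19]; color 2: [4, 14, 16]; color 3: [11, 17]; color 4: [13].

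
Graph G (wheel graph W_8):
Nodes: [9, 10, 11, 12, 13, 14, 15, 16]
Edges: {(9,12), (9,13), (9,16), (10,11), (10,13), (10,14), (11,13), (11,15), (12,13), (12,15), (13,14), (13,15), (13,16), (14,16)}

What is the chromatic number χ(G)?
χ(G) = 4

Clique number ω(G) = 3 (lower bound: χ ≥ ω).
Odd cycle [16, 14, 10, 11, 15, 12, 9] needs 3 colors (χ ≥ 3).
Vertex 13 is adjacent to every vertex of [9, 10, 11, 12, 14, 15, 16], which already need 3 colors among themselves, so 13 needs a new color (χ ≥ 4).
The coloring below uses 4 colors, so χ(G) = 4.
A valid 4-coloring: color 1: [13]; color 2: [10, 12, 16]; color 3: [9, 11, 14]; color 4: [15].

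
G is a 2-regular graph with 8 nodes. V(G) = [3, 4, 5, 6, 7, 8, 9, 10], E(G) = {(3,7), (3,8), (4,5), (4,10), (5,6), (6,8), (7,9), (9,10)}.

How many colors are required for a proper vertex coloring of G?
χ(G) = 2

Clique number ω(G) = 2 (lower bound: χ ≥ ω).
The graph is bipartite (no odd cycle), so 2 colors suffice: χ(G) = 2.
A valid 2-coloring: color 1: [5, 7, 8, 10]; color 2: [3, 4, 6, 9].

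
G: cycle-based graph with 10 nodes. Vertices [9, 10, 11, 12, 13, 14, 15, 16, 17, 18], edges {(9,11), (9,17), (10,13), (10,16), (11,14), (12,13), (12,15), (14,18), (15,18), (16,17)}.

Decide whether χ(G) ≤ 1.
No, G is not 1-colorable

Edge (9,17) forces its endpoints to differ, so 1 color is not enough.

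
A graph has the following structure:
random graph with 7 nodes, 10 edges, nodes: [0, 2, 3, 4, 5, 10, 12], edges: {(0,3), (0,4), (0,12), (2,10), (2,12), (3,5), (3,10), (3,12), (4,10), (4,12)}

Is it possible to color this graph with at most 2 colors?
The clique on vertices [0, 3, 12] has size 3 > 2, so it alone needs 3 colors.

No, G is not 2-colorable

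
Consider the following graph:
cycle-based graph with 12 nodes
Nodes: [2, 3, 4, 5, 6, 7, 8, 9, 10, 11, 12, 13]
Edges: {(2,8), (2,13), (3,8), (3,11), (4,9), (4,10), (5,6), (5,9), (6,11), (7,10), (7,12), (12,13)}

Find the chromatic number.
Clique number ω(G) = 2 (lower bound: χ ≥ ω).
The graph is bipartite (no odd cycle), so 2 colors suffice: χ(G) = 2.
A valid 2-coloring: color 1: [2, 3, 6, 9, 10, 12]; color 2: [4, 5, 7, 8, 11, 13].

χ(G) = 2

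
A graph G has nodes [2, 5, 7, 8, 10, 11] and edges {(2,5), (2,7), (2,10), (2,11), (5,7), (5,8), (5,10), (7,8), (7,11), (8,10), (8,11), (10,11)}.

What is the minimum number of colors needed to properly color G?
χ(G) = 3

Clique number ω(G) = 3 (lower bound: χ ≥ ω).
The clique on [8, 10, 11] has size 3, forcing χ ≥ 3, and the coloring below uses 3 colors, so χ(G) = 3.
A valid 3-coloring: color 1: [2, 8]; color 2: [7, 10]; color 3: [5, 11].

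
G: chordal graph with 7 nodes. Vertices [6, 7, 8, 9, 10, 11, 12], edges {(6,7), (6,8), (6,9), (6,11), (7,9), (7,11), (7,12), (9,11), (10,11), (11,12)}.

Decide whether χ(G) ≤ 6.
A valid 6-coloring: color 1: [8, 11]; color 2: [6, 10, 12]; color 3: [7]; color 4: [9].
(χ(G) = 4 ≤ 6.)

Yes, G is 6-colorable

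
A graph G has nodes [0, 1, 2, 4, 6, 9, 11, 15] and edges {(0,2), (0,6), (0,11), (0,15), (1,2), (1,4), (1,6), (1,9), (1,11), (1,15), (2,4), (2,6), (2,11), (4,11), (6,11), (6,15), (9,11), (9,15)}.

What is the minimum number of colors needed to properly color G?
χ(G) = 4

Clique number ω(G) = 4 (lower bound: χ ≥ ω).
The clique on [0, 2, 6, 11] has size 4, forcing χ ≥ 4, and the coloring below uses 4 colors, so χ(G) = 4.
A valid 4-coloring: color 1: [0, 1]; color 2: [11, 15]; color 3: [4, 6, 9]; color 4: [2].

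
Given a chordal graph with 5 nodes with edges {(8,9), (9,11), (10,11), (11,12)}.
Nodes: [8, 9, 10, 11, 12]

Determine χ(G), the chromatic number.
χ(G) = 2

Clique number ω(G) = 2 (lower bound: χ ≥ ω).
The graph is bipartite (no odd cycle), so 2 colors suffice: χ(G) = 2.
A valid 2-coloring: color 1: [8, 11]; color 2: [9, 10, 12].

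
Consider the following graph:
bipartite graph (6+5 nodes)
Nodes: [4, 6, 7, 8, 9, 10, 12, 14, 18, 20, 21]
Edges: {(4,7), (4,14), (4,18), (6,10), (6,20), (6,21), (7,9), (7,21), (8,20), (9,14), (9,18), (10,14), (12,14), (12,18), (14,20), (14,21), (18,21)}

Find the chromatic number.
Clique number ω(G) = 2 (lower bound: χ ≥ ω).
The graph is bipartite (no odd cycle), so 2 colors suffice: χ(G) = 2.
A valid 2-coloring: color 1: [6, 7, 8, 14, 18]; color 2: [4, 9, 10, 12, 20, 21].

χ(G) = 2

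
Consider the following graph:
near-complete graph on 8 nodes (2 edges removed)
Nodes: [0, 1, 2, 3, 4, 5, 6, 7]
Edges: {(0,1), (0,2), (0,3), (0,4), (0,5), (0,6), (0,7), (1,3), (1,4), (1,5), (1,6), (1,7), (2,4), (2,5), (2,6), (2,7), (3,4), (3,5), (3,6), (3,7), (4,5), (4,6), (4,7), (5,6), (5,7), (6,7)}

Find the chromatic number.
Clique number ω(G) = 7 (lower bound: χ ≥ ω).
The clique on [0, 1, 3, 4, 5, 6, 7] has size 7, forcing χ ≥ 7, and the coloring below uses 7 colors, so χ(G) = 7.
A valid 7-coloring: color 1: [7]; color 2: [4]; color 3: [0]; color 4: [6]; color 5: [5]; color 6: [1, 2]; color 7: [3].

χ(G) = 7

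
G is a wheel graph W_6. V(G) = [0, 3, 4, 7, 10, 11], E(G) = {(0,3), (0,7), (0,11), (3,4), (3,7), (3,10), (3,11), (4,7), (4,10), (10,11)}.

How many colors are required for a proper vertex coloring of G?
χ(G) = 4

Clique number ω(G) = 3 (lower bound: χ ≥ ω).
Odd cycle [10, 4, 7, 0, 11] needs 3 colors (χ ≥ 3).
Vertex 3 is adjacent to every vertex of [0, 4, 7, 10, 11], which already need 3 colors among themselves, so 3 needs a new color (χ ≥ 4).
The coloring below uses 4 colors, so χ(G) = 4.
A valid 4-coloring: color 1: [3]; color 2: [0, 10]; color 3: [4, 11]; color 4: [7].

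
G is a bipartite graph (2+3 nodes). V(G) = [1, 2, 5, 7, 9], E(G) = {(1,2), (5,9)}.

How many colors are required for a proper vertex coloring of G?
Clique number ω(G) = 2 (lower bound: χ ≥ ω).
The graph is bipartite (no odd cycle), so 2 colors suffice: χ(G) = 2.
A valid 2-coloring: color 1: [1, 7, 9]; color 2: [2, 5].

χ(G) = 2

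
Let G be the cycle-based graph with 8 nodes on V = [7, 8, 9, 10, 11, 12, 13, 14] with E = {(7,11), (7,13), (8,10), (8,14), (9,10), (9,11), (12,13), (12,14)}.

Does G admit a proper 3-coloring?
A valid 3-coloring: color 1: [7, 8, 9, 12]; color 2: [10, 11, 13, 14].
(χ(G) = 2 ≤ 3.)

Yes, G is 3-colorable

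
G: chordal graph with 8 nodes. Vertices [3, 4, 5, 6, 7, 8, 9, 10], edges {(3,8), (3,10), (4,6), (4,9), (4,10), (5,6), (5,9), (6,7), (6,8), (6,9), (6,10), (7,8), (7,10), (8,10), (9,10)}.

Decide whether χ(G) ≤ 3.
The clique on vertices [6, 7, 8, 10] has size 4 > 3, so it alone needs 4 colors.

No, G is not 3-colorable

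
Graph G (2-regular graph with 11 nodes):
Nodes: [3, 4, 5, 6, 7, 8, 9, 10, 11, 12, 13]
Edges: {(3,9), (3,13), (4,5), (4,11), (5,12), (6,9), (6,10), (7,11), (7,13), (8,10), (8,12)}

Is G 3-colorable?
Yes, G is 3-colorable

A valid 3-coloring: color 1: [3, 5, 6, 7, 8]; color 2: [9, 10, 11, 12, 13]; color 3: [4].
(χ(G) = 3 ≤ 3.)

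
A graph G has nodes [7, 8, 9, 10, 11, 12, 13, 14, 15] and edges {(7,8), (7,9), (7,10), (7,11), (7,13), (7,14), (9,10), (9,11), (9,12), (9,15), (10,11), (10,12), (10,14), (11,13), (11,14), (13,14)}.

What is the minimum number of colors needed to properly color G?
Clique number ω(G) = 4 (lower bound: χ ≥ ω).
The clique on [7, 9, 10, 11] has size 4, forcing χ ≥ 4, and the coloring below uses 4 colors, so χ(G) = 4.
A valid 4-coloring: color 1: [7, 12, 15]; color 2: [8, 9, 14]; color 3: [10, 13]; color 4: [11].

χ(G) = 4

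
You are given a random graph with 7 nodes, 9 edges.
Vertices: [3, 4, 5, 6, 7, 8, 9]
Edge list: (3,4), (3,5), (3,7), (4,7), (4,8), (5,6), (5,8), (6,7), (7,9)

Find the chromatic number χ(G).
χ(G) = 3

Clique number ω(G) = 3 (lower bound: χ ≥ ω).
The clique on [3, 4, 7] has size 3, forcing χ ≥ 3, and the coloring below uses 3 colors, so χ(G) = 3.
A valid 3-coloring: color 1: [5, 7]; color 2: [3, 6, 8, 9]; color 3: [4].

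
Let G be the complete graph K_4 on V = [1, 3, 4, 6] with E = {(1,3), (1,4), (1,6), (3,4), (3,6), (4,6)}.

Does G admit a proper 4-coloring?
Yes, G is 4-colorable

A valid 4-coloring: color 1: [3]; color 2: [6]; color 3: [4]; color 4: [1].
(χ(G) = 4 ≤ 4.)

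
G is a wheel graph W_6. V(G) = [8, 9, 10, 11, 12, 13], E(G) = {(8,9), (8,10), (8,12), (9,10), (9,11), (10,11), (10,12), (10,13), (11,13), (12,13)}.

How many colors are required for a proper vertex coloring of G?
Clique number ω(G) = 3 (lower bound: χ ≥ ω).
Odd cycle [12, 13, 11, 9, 8] needs 3 colors (χ ≥ 3).
Vertex 10 is adjacent to every vertex of [8, 9, 11, 12, 13], which already need 3 colors among themselves, so 10 needs a new color (χ ≥ 4).
The coloring below uses 4 colors, so χ(G) = 4.
A valid 4-coloring: color 1: [10]; color 2: [9, 12]; color 3: [8, 13]; color 4: [11].

χ(G) = 4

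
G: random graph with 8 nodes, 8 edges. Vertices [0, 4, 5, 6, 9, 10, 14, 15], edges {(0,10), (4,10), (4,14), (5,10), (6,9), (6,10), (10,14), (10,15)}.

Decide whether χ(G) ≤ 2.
The clique on vertices [4, 10, 14] has size 3 > 2, so it alone needs 3 colors.

No, G is not 2-colorable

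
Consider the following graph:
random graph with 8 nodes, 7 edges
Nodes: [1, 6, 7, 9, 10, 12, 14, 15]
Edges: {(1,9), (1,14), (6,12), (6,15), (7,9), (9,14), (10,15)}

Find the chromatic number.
Clique number ω(G) = 3 (lower bound: χ ≥ ω).
The clique on [1, 9, 14] has size 3, forcing χ ≥ 3, and the coloring below uses 3 colors, so χ(G) = 3.
A valid 3-coloring: color 1: [9, 12, 15]; color 2: [1, 6, 7, 10]; color 3: [14].

χ(G) = 3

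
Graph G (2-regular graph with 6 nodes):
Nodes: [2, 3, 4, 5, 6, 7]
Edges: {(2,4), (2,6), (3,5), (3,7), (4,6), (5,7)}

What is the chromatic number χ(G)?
Clique number ω(G) = 3 (lower bound: χ ≥ ω).
The clique on [2, 4, 6] has size 3, forcing χ ≥ 3, and the coloring below uses 3 colors, so χ(G) = 3.
A valid 3-coloring: color 1: [5, 6]; color 2: [2, 3]; color 3: [4, 7].

χ(G) = 3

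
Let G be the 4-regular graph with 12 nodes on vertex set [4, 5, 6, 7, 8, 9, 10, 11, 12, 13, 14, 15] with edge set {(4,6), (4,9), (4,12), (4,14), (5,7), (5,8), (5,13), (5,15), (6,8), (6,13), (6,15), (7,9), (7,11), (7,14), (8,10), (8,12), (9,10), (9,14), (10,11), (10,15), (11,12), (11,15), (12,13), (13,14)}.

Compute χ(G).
χ(G) = 3

Clique number ω(G) = 3 (lower bound: χ ≥ ω).
The clique on [4, 9, 14] has size 3, forcing χ ≥ 3, and the coloring below uses 3 colors, so χ(G) = 3.
A valid 3-coloring: color 1: [4, 7, 8, 13, 15]; color 2: [5, 6, 9, 11]; color 3: [10, 12, 14].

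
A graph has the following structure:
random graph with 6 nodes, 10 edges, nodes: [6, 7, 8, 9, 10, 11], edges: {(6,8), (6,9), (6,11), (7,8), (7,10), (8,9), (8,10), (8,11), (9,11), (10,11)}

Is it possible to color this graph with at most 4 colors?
A valid 4-coloring: color 1: [8]; color 2: [7, 11]; color 3: [9, 10]; color 4: [6].
(χ(G) = 4 ≤ 4.)

Yes, G is 4-colorable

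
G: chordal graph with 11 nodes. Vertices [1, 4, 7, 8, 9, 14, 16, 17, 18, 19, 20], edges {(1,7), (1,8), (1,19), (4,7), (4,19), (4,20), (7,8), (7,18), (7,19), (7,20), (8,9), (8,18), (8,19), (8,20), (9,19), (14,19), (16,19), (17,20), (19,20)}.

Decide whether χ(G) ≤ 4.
Yes, G is 4-colorable

A valid 4-coloring: color 1: [17, 18, 19]; color 2: [7, 9, 14, 16]; color 3: [4, 8]; color 4: [1, 20].
(χ(G) = 4 ≤ 4.)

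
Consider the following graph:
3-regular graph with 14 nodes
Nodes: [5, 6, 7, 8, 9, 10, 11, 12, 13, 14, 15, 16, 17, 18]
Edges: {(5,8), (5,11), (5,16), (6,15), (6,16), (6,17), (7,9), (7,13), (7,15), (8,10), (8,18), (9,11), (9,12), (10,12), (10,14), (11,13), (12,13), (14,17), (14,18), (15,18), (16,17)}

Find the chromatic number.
χ(G) = 3

Clique number ω(G) = 3 (lower bound: χ ≥ ω).
The clique on [6, 16, 17] has size 3, forcing χ ≥ 3, and the coloring below uses 3 colors, so χ(G) = 3.
A valid 3-coloring: color 1: [5, 6, 9, 10, 13, 18]; color 2: [7, 8, 11, 12, 14, 16]; color 3: [15, 17].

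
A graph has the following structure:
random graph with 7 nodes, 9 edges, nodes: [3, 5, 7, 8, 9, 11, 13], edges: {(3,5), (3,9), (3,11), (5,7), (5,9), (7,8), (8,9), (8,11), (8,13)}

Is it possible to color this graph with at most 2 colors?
The clique on vertices [3, 5, 9] has size 3 > 2, so it alone needs 3 colors.

No, G is not 2-colorable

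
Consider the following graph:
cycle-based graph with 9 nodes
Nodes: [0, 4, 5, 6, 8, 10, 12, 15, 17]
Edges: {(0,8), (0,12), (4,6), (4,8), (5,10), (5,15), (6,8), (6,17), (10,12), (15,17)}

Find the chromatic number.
Clique number ω(G) = 3 (lower bound: χ ≥ ω).
The clique on [4, 6, 8] has size 3, forcing χ ≥ 3, and the coloring below uses 3 colors, so χ(G) = 3.
A valid 3-coloring: color 1: [5, 8, 12, 17]; color 2: [0, 6, 10, 15]; color 3: [4].

χ(G) = 3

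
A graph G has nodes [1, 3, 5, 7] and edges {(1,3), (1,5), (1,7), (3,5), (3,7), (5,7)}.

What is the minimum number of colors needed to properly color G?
χ(G) = 4

Clique number ω(G) = 4 (lower bound: χ ≥ ω).
The clique on [1, 3, 5, 7] has size 4, forcing χ ≥ 4, and the coloring below uses 4 colors, so χ(G) = 4.
A valid 4-coloring: color 1: [5]; color 2: [1]; color 3: [7]; color 4: [3].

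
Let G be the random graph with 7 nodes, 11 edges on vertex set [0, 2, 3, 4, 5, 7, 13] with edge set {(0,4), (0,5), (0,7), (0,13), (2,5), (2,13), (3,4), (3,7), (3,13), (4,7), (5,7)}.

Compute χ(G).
Clique number ω(G) = 3 (lower bound: χ ≥ ω).
The clique on [0, 4, 7] has size 3, forcing χ ≥ 3, and the coloring below uses 3 colors, so χ(G) = 3.
A valid 3-coloring: color 1: [0, 2, 3]; color 2: [7, 13]; color 3: [4, 5].

χ(G) = 3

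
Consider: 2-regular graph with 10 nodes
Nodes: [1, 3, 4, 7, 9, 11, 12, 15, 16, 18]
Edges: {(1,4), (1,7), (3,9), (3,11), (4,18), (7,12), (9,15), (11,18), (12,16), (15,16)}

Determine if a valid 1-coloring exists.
Edge (1,4) forces its endpoints to differ, so 1 color is not enough.

No, G is not 1-colorable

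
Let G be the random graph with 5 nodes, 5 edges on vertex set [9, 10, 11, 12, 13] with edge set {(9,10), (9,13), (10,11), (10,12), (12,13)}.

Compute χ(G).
χ(G) = 2

Clique number ω(G) = 2 (lower bound: χ ≥ ω).
The graph is bipartite (no odd cycle), so 2 colors suffice: χ(G) = 2.
A valid 2-coloring: color 1: [10, 13]; color 2: [9, 11, 12].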